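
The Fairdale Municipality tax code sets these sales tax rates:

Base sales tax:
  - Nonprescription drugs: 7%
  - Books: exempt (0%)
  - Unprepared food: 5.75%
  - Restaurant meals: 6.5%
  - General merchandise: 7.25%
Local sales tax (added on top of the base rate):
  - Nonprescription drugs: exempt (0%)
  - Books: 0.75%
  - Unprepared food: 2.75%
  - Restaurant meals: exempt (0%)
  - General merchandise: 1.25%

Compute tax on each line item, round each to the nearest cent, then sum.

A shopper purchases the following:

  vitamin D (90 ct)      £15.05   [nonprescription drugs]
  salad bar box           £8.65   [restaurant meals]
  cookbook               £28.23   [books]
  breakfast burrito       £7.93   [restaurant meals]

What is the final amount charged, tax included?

£62.20

Vitamin D (90 ct) £15.05: nonprescription drugs → 7% + 0% local = 7% → £1.05
Salad bar box £8.65: restaurant meals → 6.5% + 0% local = 6.5% → £0.56
Cookbook £28.23: books → 0% + 0.75% local = 0.75% → £0.21
Breakfast burrito £7.93: restaurant meals → 6.5% + 0% local = 6.5% → £0.52
Subtotal = £59.86; tax = £2.34; total due = £62.20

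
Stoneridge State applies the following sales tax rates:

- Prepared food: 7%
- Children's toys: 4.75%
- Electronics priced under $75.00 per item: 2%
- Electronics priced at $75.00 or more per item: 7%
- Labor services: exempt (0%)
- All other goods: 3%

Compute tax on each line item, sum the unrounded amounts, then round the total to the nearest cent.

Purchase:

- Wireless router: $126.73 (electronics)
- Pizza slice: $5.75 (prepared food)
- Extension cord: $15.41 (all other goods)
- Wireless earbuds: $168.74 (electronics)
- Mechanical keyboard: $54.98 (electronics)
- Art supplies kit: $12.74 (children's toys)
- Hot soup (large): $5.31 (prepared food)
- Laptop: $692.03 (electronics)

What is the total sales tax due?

Wireless router $126.73: electronics, $75.00 or more → 7% → $8.8711
Pizza slice $5.75: prepared food → 7% → $0.4025
Extension cord $15.41: all other goods → 3% → $0.4623
Wireless earbuds $168.74: electronics, $75.00 or more → 7% → $11.8118
Mechanical keyboard $54.98: electronics, under $75.00 → 2% → $1.0996
Art supplies kit $12.74: children's toys → 4.75% → $0.60515
Hot soup (large) $5.31: prepared food → 7% → $0.3717
Laptop $692.03: electronics, $75.00 or more → 7% → $48.4421
Unrounded tax sum = $72.06625 → $72.07

$72.07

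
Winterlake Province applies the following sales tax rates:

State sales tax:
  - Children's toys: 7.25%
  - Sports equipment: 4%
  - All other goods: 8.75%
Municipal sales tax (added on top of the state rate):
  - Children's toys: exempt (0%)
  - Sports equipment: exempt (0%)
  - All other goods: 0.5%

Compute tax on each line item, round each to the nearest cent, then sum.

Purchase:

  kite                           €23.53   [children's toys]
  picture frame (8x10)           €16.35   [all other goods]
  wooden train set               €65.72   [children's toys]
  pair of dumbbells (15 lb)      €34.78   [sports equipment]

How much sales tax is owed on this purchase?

€9.37

Kite €23.53: children's toys → 7.25% + 0% municipal = 7.25% → €1.71
Picture frame (8x10) €16.35: all other goods → 8.75% + 0.5% municipal = 9.25% → €1.51
Wooden train set €65.72: children's toys → 7.25% + 0% municipal = 7.25% → €4.76
Pair of dumbbells (15 lb) €34.78: sports equipment → 4% + 0% municipal = 4% → €1.39
Total tax = €1.71 + €1.51 + €4.76 + €1.39 = €9.37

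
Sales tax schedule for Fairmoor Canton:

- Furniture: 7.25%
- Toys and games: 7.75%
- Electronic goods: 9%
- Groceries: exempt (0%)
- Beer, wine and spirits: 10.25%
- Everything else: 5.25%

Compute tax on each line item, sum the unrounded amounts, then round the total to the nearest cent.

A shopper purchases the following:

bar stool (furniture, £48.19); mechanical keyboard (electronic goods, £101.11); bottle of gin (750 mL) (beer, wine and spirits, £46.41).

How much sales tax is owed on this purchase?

Bar stool £48.19: furniture → 7.25% → £3.493775
Mechanical keyboard £101.11: electronic goods → 9% → £9.0999
Bottle of gin (750 mL) £46.41: beer, wine and spirits → 10.25% → £4.757025
Unrounded tax sum = £17.3507 → £17.35

£17.35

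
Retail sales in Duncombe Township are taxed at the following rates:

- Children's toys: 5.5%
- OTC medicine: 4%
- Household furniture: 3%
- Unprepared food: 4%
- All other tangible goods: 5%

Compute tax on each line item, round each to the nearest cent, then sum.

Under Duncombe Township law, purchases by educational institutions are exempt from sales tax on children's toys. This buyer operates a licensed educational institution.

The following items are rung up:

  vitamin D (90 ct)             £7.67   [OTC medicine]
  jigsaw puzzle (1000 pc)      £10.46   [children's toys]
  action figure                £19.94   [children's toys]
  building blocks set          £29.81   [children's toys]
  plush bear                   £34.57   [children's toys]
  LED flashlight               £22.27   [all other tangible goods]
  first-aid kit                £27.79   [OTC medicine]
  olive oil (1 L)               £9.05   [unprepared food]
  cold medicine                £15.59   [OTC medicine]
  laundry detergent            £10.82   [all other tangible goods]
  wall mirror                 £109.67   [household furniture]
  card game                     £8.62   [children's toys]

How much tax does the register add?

£7.34

Vitamin D (90 ct) £7.67: OTC medicine → 4% → £0.31
Jigsaw puzzle (1000 pc) £10.46: children's toys, buyer-exempt → 0% → £0.00
Action figure £19.94: children's toys, buyer-exempt → 0% → £0.00
Building blocks set £29.81: children's toys, buyer-exempt → 0% → £0.00
Plush bear £34.57: children's toys, buyer-exempt → 0% → £0.00
LED flashlight £22.27: all other tangible goods → 5% → £1.11
First-aid kit £27.79: OTC medicine → 4% → £1.11
Olive oil (1 L) £9.05: unprepared food → 4% → £0.36
Cold medicine £15.59: OTC medicine → 4% → £0.62
Laundry detergent £10.82: all other tangible goods → 5% → £0.54
Wall mirror £109.67: household furniture → 3% → £3.29
Card game £8.62: children's toys, buyer-exempt → 0% → £0.00
Total tax = £0.31 + £1.11 + £1.11 + £0.36 + £0.62 + £0.54 + £3.29 = £7.34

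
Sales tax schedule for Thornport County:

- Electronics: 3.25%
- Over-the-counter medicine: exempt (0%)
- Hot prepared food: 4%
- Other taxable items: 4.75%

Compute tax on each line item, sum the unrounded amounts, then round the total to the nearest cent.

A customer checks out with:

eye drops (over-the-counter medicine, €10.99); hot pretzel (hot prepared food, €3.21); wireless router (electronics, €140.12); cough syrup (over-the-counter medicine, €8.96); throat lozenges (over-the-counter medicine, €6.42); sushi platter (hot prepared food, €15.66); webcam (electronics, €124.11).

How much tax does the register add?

Eye drops €10.99: over-the-counter medicine → 0% → €0.00
Hot pretzel €3.21: hot prepared food → 4% → €0.1284
Wireless router €140.12: electronics → 3.25% → €4.5539
Cough syrup €8.96: over-the-counter medicine → 0% → €0.00
Throat lozenges €6.42: over-the-counter medicine → 0% → €0.00
Sushi platter €15.66: hot prepared food → 4% → €0.6264
Webcam €124.11: electronics → 3.25% → €4.033575
Unrounded tax sum = €9.342275 → €9.34

€9.34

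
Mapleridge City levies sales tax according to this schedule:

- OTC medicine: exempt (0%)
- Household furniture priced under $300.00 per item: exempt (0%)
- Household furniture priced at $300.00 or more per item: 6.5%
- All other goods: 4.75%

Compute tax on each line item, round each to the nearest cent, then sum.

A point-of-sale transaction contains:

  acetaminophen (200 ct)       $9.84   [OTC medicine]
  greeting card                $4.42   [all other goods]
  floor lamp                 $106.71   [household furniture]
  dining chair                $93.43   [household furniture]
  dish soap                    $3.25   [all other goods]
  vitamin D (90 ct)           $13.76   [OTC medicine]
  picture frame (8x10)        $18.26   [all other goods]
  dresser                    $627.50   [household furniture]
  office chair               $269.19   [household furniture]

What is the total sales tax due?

Acetaminophen (200 ct) $9.84: OTC medicine → 0% → $0.00
Greeting card $4.42: all other goods → 4.75% → $0.21
Floor lamp $106.71: household furniture, under $300.00 → 0% → $0.00
Dining chair $93.43: household furniture, under $300.00 → 0% → $0.00
Dish soap $3.25: all other goods → 4.75% → $0.15
Vitamin D (90 ct) $13.76: OTC medicine → 0% → $0.00
Picture frame (8x10) $18.26: all other goods → 4.75% → $0.87
Dresser $627.50: household furniture, $300.00 or more → 6.5% → $40.79
Office chair $269.19: household furniture, under $300.00 → 0% → $0.00
Total tax = $0.21 + $0.15 + $0.87 + $40.79 = $42.02

$42.02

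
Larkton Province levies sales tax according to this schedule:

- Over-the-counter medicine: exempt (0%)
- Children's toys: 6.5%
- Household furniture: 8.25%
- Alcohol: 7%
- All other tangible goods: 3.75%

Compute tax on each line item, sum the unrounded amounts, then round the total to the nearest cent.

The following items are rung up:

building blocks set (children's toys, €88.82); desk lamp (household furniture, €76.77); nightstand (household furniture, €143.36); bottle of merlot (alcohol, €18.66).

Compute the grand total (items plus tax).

Building blocks set €88.82: children's toys → 6.5% → €5.7733
Desk lamp €76.77: household furniture → 8.25% → €6.333525
Nightstand €143.36: household furniture → 8.25% → €11.8272
Bottle of merlot €18.66: alcohol → 7% → €1.3062
Subtotal = €327.61; unrounded tax = €25.240225 → €25.24; total due = €352.85

€352.85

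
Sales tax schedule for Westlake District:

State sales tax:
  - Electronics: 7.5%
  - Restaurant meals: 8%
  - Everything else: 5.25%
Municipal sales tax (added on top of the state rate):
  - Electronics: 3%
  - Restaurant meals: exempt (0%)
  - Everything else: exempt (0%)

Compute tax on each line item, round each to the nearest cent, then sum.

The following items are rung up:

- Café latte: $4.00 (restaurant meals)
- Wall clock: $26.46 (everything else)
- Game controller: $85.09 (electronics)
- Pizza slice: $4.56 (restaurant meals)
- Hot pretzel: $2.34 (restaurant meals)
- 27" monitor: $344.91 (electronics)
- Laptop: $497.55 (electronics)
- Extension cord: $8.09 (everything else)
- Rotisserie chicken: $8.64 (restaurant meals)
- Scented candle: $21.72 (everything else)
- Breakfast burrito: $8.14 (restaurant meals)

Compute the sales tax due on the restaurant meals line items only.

$2.21

Café latte $4.00: restaurant meals → 8% + 0% municipal = 8% → $0.32
Pizza slice $4.56: restaurant meals → 8% + 0% municipal = 8% → $0.36
Hot pretzel $2.34: restaurant meals → 8% + 0% municipal = 8% → $0.19
Rotisserie chicken $8.64: restaurant meals → 8% + 0% municipal = 8% → $0.69
Breakfast burrito $8.14: restaurant meals → 8% + 0% municipal = 8% → $0.65
Tax on restaurant meals = $0.32 + $0.36 + $0.19 + $0.69 + $0.65 = $2.21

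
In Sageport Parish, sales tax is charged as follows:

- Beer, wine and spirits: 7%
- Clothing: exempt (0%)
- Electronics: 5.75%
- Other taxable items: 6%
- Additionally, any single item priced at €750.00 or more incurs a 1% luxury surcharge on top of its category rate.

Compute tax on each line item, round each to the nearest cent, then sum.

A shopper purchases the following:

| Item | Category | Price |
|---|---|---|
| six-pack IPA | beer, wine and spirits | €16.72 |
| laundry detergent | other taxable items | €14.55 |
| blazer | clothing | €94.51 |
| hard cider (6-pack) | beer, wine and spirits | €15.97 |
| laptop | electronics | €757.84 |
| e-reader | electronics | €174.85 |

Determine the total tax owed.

€64.36

Six-pack IPA €16.72: beer, wine and spirits → 7% → €1.17
Laundry detergent €14.55: other taxable items → 6% → €0.87
Blazer €94.51: clothing → 0% → €0.00
Hard cider (6-pack) €15.97: beer, wine and spirits → 7% → €1.12
Laptop €757.84: electronics → 5.75% + 1% surcharge = 6.75% → €51.15
E-reader €174.85: electronics → 5.75% → €10.05
Total tax = €1.17 + €0.87 + €1.12 + €51.15 + €10.05 = €64.36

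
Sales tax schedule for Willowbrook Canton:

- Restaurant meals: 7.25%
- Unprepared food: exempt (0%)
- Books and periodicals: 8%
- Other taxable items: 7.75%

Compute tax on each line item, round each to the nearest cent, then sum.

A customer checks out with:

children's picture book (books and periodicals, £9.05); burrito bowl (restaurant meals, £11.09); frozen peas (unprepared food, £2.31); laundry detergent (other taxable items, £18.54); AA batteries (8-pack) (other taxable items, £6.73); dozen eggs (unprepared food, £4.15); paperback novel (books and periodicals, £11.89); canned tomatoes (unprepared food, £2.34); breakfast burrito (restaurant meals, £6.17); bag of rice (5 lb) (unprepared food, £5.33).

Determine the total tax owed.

Children's picture book £9.05: books and periodicals → 8% → £0.72
Burrito bowl £11.09: restaurant meals → 7.25% → £0.80
Frozen peas £2.31: unprepared food → 0% → £0.00
Laundry detergent £18.54: other taxable items → 7.75% → £1.44
AA batteries (8-pack) £6.73: other taxable items → 7.75% → £0.52
Dozen eggs £4.15: unprepared food → 0% → £0.00
Paperback novel £11.89: books and periodicals → 8% → £0.95
Canned tomatoes £2.34: unprepared food → 0% → £0.00
Breakfast burrito £6.17: restaurant meals → 7.25% → £0.45
Bag of rice (5 lb) £5.33: unprepared food → 0% → £0.00
Total tax = £0.72 + £0.80 + £1.44 + £0.52 + £0.95 + £0.45 = £4.88

£4.88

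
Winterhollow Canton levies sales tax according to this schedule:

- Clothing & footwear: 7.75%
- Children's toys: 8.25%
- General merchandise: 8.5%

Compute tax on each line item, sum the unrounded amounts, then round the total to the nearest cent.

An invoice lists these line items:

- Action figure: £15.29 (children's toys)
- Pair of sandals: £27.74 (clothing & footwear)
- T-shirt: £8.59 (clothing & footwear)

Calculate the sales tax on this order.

£4.08

Action figure £15.29: children's toys → 8.25% → £1.261425
Pair of sandals £27.74: clothing & footwear → 7.75% → £2.14985
T-shirt £8.59: clothing & footwear → 7.75% → £0.665725
Unrounded tax sum = £4.077 → £4.08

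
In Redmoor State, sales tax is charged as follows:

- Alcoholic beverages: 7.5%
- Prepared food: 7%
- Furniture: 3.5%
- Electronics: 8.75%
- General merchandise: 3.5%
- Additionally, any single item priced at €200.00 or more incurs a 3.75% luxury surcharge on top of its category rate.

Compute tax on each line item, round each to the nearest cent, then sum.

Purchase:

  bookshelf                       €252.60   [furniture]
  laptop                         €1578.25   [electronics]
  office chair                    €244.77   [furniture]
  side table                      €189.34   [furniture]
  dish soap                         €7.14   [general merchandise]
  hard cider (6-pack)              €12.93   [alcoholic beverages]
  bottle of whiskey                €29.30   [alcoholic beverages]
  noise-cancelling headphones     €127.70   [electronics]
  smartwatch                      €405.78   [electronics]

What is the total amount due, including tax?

Bookshelf €252.60: furniture → 3.5% + 3.75% surcharge = 7.25% → €18.31
Laptop €1578.25: electronics → 8.75% + 3.75% surcharge = 12.5% → €197.28
Office chair €244.77: furniture → 3.5% + 3.75% surcharge = 7.25% → €17.75
Side table €189.34: furniture → 3.5% → €6.63
Dish soap €7.14: general merchandise → 3.5% → €0.25
Hard cider (6-pack) €12.93: alcoholic beverages → 7.5% → €0.97
Bottle of whiskey €29.30: alcoholic beverages → 7.5% → €2.20
Noise-cancelling headphones €127.70: electronics → 8.75% → €11.17
Smartwatch €405.78: electronics → 8.75% + 3.75% surcharge = 12.5% → €50.72
Subtotal = €2847.81; tax = €305.28; total due = €3153.09

€3153.09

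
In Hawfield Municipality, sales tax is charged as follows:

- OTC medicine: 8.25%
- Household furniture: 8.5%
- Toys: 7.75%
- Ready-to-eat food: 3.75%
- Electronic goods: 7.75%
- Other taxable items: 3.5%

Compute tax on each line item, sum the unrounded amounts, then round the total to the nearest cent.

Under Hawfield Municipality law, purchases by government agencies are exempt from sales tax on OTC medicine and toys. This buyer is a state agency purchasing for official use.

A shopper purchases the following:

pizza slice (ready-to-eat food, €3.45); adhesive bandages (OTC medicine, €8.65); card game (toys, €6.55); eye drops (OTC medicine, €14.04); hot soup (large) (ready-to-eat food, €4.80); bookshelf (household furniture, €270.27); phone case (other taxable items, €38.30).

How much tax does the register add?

Pizza slice €3.45: ready-to-eat food → 3.75% → €0.129375
Adhesive bandages €8.65: OTC medicine, buyer-exempt → 0% → €0.00
Card game €6.55: toys, buyer-exempt → 0% → €0.00
Eye drops €14.04: OTC medicine, buyer-exempt → 0% → €0.00
Hot soup (large) €4.80: ready-to-eat food → 3.75% → €0.18
Bookshelf €270.27: household furniture → 8.5% → €22.97295
Phone case €38.30: other taxable items → 3.5% → €1.3405
Unrounded tax sum = €24.622825 → €24.62

€24.62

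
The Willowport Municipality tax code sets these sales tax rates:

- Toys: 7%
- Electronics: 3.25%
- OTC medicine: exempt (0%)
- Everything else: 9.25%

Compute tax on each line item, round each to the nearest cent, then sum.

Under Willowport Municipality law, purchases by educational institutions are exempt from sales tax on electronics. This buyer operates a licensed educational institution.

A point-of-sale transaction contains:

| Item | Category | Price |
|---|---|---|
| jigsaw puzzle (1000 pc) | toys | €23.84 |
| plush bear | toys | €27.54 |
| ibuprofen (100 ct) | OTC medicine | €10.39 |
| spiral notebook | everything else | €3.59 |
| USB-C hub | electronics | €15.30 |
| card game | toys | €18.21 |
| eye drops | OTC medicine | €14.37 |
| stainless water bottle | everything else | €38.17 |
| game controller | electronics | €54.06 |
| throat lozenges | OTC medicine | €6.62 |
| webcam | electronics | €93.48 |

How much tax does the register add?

Jigsaw puzzle (1000 pc) €23.84: toys → 7% → €1.67
Plush bear €27.54: toys → 7% → €1.93
Ibuprofen (100 ct) €10.39: OTC medicine → 0% → €0.00
Spiral notebook €3.59: everything else → 9.25% → €0.33
USB-C hub €15.30: electronics, buyer-exempt → 0% → €0.00
Card game €18.21: toys → 7% → €1.27
Eye drops €14.37: OTC medicine → 0% → €0.00
Stainless water bottle €38.17: everything else → 9.25% → €3.53
Game controller €54.06: electronics, buyer-exempt → 0% → €0.00
Throat lozenges €6.62: OTC medicine → 0% → €0.00
Webcam €93.48: electronics, buyer-exempt → 0% → €0.00
Total tax = €1.67 + €1.93 + €0.33 + €1.27 + €3.53 = €8.73

€8.73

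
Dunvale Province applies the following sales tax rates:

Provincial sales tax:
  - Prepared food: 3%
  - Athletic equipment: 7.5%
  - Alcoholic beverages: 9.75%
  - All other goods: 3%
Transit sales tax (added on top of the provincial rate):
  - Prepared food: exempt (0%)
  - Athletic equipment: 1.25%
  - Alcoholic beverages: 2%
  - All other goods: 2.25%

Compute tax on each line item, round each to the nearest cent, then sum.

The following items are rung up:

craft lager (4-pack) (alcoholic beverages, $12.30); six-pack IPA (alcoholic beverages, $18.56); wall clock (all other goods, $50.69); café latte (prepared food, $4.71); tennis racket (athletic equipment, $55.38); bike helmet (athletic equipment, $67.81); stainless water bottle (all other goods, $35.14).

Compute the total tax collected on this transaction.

$19.05

Craft lager (4-pack) $12.30: alcoholic beverages → 9.75% + 2% transit = 11.75% → $1.45
Six-pack IPA $18.56: alcoholic beverages → 9.75% + 2% transit = 11.75% → $2.18
Wall clock $50.69: all other goods → 3% + 2.25% transit = 5.25% → $2.66
Café latte $4.71: prepared food → 3% + 0% transit = 3% → $0.14
Tennis racket $55.38: athletic equipment → 7.5% + 1.25% transit = 8.75% → $4.85
Bike helmet $67.81: athletic equipment → 7.5% + 1.25% transit = 8.75% → $5.93
Stainless water bottle $35.14: all other goods → 3% + 2.25% transit = 5.25% → $1.84
Total tax = $1.45 + $2.18 + $2.66 + $0.14 + $4.85 + $5.93 + $1.84 = $19.05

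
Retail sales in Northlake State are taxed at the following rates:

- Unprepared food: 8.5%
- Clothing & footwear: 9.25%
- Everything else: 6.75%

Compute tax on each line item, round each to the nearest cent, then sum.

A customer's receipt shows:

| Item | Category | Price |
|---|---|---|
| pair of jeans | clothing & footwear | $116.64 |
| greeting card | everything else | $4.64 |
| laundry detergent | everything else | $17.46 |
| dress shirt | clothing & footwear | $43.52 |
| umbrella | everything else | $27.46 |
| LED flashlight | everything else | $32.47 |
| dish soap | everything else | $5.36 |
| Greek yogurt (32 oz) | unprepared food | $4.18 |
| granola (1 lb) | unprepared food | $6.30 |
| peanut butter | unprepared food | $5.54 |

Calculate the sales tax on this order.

$22.08

Pair of jeans $116.64: clothing & footwear → 9.25% → $10.79
Greeting card $4.64: everything else → 6.75% → $0.31
Laundry detergent $17.46: everything else → 6.75% → $1.18
Dress shirt $43.52: clothing & footwear → 9.25% → $4.03
Umbrella $27.46: everything else → 6.75% → $1.85
LED flashlight $32.47: everything else → 6.75% → $2.19
Dish soap $5.36: everything else → 6.75% → $0.36
Greek yogurt (32 oz) $4.18: unprepared food → 8.5% → $0.36
Granola (1 lb) $6.30: unprepared food → 8.5% → $0.54
Peanut butter $5.54: unprepared food → 8.5% → $0.47
Total tax = $10.79 + $0.31 + $1.18 + $4.03 + $1.85 + $2.19 + $0.36 + $0.36 + $0.54 + $0.47 = $22.08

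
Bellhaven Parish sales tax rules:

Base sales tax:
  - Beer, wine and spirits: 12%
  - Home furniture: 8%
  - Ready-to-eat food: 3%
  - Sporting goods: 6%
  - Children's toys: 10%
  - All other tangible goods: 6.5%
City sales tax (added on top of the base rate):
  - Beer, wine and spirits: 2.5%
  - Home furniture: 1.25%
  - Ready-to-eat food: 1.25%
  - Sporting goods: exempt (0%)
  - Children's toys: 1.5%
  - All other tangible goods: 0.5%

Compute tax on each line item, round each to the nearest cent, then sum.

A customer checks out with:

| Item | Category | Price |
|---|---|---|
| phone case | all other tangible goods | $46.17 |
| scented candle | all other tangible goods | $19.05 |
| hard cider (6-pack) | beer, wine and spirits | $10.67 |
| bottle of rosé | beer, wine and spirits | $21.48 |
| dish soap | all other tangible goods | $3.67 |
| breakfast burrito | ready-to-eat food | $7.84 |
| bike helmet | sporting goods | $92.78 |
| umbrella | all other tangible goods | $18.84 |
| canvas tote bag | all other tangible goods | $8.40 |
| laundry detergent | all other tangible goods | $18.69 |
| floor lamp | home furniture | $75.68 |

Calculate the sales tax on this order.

Phone case $46.17: all other tangible goods → 6.5% + 0.5% city = 7% → $3.23
Scented candle $19.05: all other tangible goods → 6.5% + 0.5% city = 7% → $1.33
Hard cider (6-pack) $10.67: beer, wine and spirits → 12% + 2.5% city = 14.5% → $1.55
Bottle of rosé $21.48: beer, wine and spirits → 12% + 2.5% city = 14.5% → $3.11
Dish soap $3.67: all other tangible goods → 6.5% + 0.5% city = 7% → $0.26
Breakfast burrito $7.84: ready-to-eat food → 3% + 1.25% city = 4.25% → $0.33
Bike helmet $92.78: sporting goods → 6% + 0% city = 6% → $5.57
Umbrella $18.84: all other tangible goods → 6.5% + 0.5% city = 7% → $1.32
Canvas tote bag $8.40: all other tangible goods → 6.5% + 0.5% city = 7% → $0.59
Laundry detergent $18.69: all other tangible goods → 6.5% + 0.5% city = 7% → $1.31
Floor lamp $75.68: home furniture → 8% + 1.25% city = 9.25% → $7.00
Total tax = $3.23 + $1.33 + $1.55 + $3.11 + $0.26 + $0.33 + $5.57 + $1.32 + $0.59 + $1.31 + $7.00 = $25.60

$25.60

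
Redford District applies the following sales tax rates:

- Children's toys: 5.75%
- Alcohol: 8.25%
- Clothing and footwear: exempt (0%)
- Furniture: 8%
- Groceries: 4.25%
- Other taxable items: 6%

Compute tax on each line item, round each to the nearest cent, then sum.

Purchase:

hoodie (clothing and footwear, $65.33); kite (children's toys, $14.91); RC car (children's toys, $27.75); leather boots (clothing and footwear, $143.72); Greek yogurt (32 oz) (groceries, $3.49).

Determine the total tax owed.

$2.61

Hoodie $65.33: clothing and footwear → 0% → $0.00
Kite $14.91: children's toys → 5.75% → $0.86
RC car $27.75: children's toys → 5.75% → $1.60
Leather boots $143.72: clothing and footwear → 0% → $0.00
Greek yogurt (32 oz) $3.49: groceries → 4.25% → $0.15
Total tax = $0.86 + $1.60 + $0.15 = $2.61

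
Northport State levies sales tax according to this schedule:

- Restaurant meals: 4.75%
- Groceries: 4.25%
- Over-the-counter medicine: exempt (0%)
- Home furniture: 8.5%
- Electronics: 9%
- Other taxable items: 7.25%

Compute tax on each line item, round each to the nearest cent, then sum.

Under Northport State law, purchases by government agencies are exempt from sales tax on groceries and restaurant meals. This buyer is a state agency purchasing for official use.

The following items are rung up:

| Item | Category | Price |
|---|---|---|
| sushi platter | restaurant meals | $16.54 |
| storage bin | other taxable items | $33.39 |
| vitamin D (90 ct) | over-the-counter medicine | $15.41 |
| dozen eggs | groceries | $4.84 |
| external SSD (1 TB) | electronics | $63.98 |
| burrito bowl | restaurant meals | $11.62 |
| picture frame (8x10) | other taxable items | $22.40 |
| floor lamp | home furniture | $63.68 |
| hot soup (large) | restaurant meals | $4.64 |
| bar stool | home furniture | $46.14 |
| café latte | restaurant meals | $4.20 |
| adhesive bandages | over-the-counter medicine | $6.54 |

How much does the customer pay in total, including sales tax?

$312.51

Sushi platter $16.54: restaurant meals, buyer-exempt → 0% → $0.00
Storage bin $33.39: other taxable items → 7.25% → $2.42
Vitamin D (90 ct) $15.41: over-the-counter medicine → 0% → $0.00
Dozen eggs $4.84: groceries, buyer-exempt → 0% → $0.00
External SSD (1 TB) $63.98: electronics → 9% → $5.76
Burrito bowl $11.62: restaurant meals, buyer-exempt → 0% → $0.00
Picture frame (8x10) $22.40: other taxable items → 7.25% → $1.62
Floor lamp $63.68: home furniture → 8.5% → $5.41
Hot soup (large) $4.64: restaurant meals, buyer-exempt → 0% → $0.00
Bar stool $46.14: home furniture → 8.5% → $3.92
Café latte $4.20: restaurant meals, buyer-exempt → 0% → $0.00
Adhesive bandages $6.54: over-the-counter medicine → 0% → $0.00
Subtotal = $293.38; tax = $19.13; total due = $312.51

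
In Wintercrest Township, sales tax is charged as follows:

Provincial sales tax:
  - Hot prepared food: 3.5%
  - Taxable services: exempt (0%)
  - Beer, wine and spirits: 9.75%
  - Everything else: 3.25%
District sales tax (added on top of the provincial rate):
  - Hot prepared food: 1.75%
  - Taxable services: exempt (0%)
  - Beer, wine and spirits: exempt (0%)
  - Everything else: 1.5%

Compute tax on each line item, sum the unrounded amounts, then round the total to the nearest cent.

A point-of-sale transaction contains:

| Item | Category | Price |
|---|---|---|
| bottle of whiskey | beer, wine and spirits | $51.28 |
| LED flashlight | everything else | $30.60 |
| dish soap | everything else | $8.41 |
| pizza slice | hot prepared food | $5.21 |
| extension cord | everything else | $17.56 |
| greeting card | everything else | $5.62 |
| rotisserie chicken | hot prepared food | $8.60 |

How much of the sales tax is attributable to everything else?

$2.95

LED flashlight $30.60: everything else → 3.25% + 1.5% district = 4.75% → $1.4535
Dish soap $8.41: everything else → 3.25% + 1.5% district = 4.75% → $0.399475
Extension cord $17.56: everything else → 3.25% + 1.5% district = 4.75% → $0.8341
Greeting card $5.62: everything else → 3.25% + 1.5% district = 4.75% → $0.26695
Tax on everything else: unrounded sum = $2.954025 → $2.95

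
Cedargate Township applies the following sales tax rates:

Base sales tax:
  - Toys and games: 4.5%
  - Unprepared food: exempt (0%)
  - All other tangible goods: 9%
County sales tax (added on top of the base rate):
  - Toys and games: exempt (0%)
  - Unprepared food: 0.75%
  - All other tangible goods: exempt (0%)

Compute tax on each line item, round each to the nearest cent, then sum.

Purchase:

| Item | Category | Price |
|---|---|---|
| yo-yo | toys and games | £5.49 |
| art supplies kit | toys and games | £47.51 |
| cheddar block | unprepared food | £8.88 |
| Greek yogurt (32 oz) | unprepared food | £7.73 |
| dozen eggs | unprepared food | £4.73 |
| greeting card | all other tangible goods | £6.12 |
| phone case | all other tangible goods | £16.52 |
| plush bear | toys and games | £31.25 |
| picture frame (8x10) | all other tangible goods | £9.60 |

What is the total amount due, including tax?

Yo-yo £5.49: toys and games → 4.5% + 0% county = 4.5% → £0.25
Art supplies kit £47.51: toys and games → 4.5% + 0% county = 4.5% → £2.14
Cheddar block £8.88: unprepared food → 0% + 0.75% county = 0.75% → £0.07
Greek yogurt (32 oz) £7.73: unprepared food → 0% + 0.75% county = 0.75% → £0.06
Dozen eggs £4.73: unprepared food → 0% + 0.75% county = 0.75% → £0.04
Greeting card £6.12: all other tangible goods → 9% + 0% county = 9% → £0.55
Phone case £16.52: all other tangible goods → 9% + 0% county = 9% → £1.49
Plush bear £31.25: toys and games → 4.5% + 0% county = 4.5% → £1.41
Picture frame (8x10) £9.60: all other tangible goods → 9% + 0% county = 9% → £0.86
Subtotal = £137.83; tax = £6.87; total due = £144.70

£144.70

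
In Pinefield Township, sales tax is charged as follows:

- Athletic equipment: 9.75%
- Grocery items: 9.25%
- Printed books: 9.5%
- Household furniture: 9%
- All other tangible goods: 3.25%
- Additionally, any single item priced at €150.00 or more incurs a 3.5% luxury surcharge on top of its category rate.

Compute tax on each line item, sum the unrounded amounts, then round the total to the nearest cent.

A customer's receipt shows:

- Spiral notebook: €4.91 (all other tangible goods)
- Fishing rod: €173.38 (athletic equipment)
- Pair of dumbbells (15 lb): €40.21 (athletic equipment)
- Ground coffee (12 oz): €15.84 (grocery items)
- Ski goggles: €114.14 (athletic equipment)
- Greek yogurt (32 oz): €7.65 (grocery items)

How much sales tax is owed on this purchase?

€40.35

Spiral notebook €4.91: all other tangible goods → 3.25% → €0.159575
Fishing rod €173.38: athletic equipment → 9.75% + 3.5% surcharge = 13.25% → €22.97285
Pair of dumbbells (15 lb) €40.21: athletic equipment → 9.75% → €3.920475
Ground coffee (12 oz) €15.84: grocery items → 9.25% → €1.4652
Ski goggles €114.14: athletic equipment → 9.75% → €11.12865
Greek yogurt (32 oz) €7.65: grocery items → 9.25% → €0.707625
Unrounded tax sum = €40.354375 → €40.35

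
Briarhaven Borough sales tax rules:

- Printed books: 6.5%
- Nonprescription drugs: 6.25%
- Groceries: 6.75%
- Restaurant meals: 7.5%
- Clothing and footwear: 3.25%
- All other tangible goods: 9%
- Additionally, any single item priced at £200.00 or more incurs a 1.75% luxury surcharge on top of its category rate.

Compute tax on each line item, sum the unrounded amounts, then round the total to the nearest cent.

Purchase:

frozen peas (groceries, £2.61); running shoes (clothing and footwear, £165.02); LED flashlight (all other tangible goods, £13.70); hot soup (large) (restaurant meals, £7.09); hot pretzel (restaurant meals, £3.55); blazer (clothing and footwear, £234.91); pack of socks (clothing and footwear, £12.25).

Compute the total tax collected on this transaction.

£19.71

Frozen peas £2.61: groceries → 6.75% → £0.176175
Running shoes £165.02: clothing and footwear → 3.25% → £5.36315
LED flashlight £13.70: all other tangible goods → 9% → £1.233
Hot soup (large) £7.09: restaurant meals → 7.5% → £0.53175
Hot pretzel £3.55: restaurant meals → 7.5% → £0.26625
Blazer £234.91: clothing and footwear → 3.25% + 1.75% surcharge = 5% → £11.7455
Pack of socks £12.25: clothing and footwear → 3.25% → £0.398125
Unrounded tax sum = £19.71395 → £19.71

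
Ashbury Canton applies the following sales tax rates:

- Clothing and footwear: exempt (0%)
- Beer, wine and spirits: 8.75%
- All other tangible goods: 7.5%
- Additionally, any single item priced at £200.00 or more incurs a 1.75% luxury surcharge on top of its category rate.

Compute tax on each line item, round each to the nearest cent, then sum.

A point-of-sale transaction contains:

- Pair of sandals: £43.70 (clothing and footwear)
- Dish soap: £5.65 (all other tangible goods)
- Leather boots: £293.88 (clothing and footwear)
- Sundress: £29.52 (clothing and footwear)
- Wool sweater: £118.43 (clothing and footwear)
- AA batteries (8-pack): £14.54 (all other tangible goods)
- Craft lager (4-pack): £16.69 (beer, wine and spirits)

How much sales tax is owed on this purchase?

£8.11

Pair of sandals £43.70: clothing and footwear → 0% → £0.00
Dish soap £5.65: all other tangible goods → 7.5% → £0.42
Leather boots £293.88: clothing and footwear → 0% + 1.75% surcharge = 1.75% → £5.14
Sundress £29.52: clothing and footwear → 0% → £0.00
Wool sweater £118.43: clothing and footwear → 0% → £0.00
AA batteries (8-pack) £14.54: all other tangible goods → 7.5% → £1.09
Craft lager (4-pack) £16.69: beer, wine and spirits → 8.75% → £1.46
Total tax = £0.42 + £5.14 + £1.09 + £1.46 = £8.11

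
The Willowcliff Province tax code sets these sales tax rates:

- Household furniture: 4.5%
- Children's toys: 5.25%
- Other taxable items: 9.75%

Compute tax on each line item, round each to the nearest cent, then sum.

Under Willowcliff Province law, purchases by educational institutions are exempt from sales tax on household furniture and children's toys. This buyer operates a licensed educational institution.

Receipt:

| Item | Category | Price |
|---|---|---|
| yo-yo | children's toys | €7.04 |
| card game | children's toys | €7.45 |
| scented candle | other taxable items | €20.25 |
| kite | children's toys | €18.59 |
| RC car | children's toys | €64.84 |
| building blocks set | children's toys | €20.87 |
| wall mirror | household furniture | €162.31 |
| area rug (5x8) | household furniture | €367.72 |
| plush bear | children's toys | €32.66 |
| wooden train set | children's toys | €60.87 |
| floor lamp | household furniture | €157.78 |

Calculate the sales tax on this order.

€1.97

Yo-yo €7.04: children's toys, buyer-exempt → 0% → €0.00
Card game €7.45: children's toys, buyer-exempt → 0% → €0.00
Scented candle €20.25: other taxable items → 9.75% → €1.97
Kite €18.59: children's toys, buyer-exempt → 0% → €0.00
RC car €64.84: children's toys, buyer-exempt → 0% → €0.00
Building blocks set €20.87: children's toys, buyer-exempt → 0% → €0.00
Wall mirror €162.31: household furniture, buyer-exempt → 0% → €0.00
Area rug (5x8) €367.72: household furniture, buyer-exempt → 0% → €0.00
Plush bear €32.66: children's toys, buyer-exempt → 0% → €0.00
Wooden train set €60.87: children's toys, buyer-exempt → 0% → €0.00
Floor lamp €157.78: household furniture, buyer-exempt → 0% → €0.00
Total tax = €1.97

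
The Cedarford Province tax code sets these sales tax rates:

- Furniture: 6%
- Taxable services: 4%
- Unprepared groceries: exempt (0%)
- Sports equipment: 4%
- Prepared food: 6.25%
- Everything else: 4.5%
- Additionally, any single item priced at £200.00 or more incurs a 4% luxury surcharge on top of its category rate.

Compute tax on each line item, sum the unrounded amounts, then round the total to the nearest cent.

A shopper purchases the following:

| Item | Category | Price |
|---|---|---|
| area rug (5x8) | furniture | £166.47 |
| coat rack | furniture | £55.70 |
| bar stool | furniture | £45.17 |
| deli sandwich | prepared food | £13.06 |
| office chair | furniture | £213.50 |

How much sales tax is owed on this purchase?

£38.21

Area rug (5x8) £166.47: furniture → 6% → £9.9882
Coat rack £55.70: furniture → 6% → £3.342
Bar stool £45.17: furniture → 6% → £2.7102
Deli sandwich £13.06: prepared food → 6.25% → £0.81625
Office chair £213.50: furniture → 6% + 4% surcharge = 10% → £21.35
Unrounded tax sum = £38.20665 → £38.21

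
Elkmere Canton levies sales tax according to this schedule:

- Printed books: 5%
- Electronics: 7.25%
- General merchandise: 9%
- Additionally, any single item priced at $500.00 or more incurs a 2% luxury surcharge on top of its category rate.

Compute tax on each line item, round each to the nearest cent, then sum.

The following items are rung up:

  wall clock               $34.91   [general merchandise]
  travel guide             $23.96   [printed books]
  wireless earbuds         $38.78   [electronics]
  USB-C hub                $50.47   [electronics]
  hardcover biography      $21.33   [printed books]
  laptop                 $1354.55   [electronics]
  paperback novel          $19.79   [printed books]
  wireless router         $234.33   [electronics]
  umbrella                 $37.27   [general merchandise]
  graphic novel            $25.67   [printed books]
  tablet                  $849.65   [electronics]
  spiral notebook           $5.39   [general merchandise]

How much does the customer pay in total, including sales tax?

Wall clock $34.91: general merchandise → 9% → $3.14
Travel guide $23.96: printed books → 5% → $1.20
Wireless earbuds $38.78: electronics → 7.25% → $2.81
USB-C hub $50.47: electronics → 7.25% → $3.66
Hardcover biography $21.33: printed books → 5% → $1.07
Laptop $1354.55: electronics → 7.25% + 2% surcharge = 9.25% → $125.30
Paperback novel $19.79: printed books → 5% → $0.99
Wireless router $234.33: electronics → 7.25% → $16.99
Umbrella $37.27: general merchandise → 9% → $3.35
Graphic novel $25.67: printed books → 5% → $1.28
Tablet $849.65: electronics → 7.25% + 2% surcharge = 9.25% → $78.59
Spiral notebook $5.39: general merchandise → 9% → $0.49
Subtotal = $2696.10; tax = $238.87; total due = $2934.97

$2934.97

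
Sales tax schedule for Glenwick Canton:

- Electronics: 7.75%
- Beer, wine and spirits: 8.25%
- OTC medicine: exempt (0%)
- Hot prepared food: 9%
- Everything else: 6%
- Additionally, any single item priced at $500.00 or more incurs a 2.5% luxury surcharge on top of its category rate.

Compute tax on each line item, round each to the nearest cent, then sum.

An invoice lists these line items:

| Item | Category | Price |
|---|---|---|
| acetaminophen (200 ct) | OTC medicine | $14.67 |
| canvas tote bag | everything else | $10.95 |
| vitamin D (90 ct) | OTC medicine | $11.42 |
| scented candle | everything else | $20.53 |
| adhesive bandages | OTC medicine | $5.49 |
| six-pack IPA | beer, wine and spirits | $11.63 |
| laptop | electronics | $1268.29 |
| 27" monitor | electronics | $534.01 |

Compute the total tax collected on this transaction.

Acetaminophen (200 ct) $14.67: OTC medicine → 0% → $0.00
Canvas tote bag $10.95: everything else → 6% → $0.66
Vitamin D (90 ct) $11.42: OTC medicine → 0% → $0.00
Scented candle $20.53: everything else → 6% → $1.23
Adhesive bandages $5.49: OTC medicine → 0% → $0.00
Six-pack IPA $11.63: beer, wine and spirits → 8.25% → $0.96
Laptop $1268.29: electronics → 7.75% + 2.5% surcharge = 10.25% → $130.00
27" monitor $534.01: electronics → 7.75% + 2.5% surcharge = 10.25% → $54.74
Total tax = $0.66 + $1.23 + $0.96 + $130.00 + $54.74 = $187.59

$187.59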